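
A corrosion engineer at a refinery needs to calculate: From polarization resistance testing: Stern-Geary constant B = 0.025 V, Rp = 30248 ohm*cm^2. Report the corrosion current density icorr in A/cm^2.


Apply the Stern-Geary relation: icorr = B / Rp
icorr = 0.025 / 30248 = 8.265×10^-7 A/cm^2

8.265×10^-7 A/cm^2


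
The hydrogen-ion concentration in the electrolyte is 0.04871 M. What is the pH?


pH = −log10[H+]
pH = −log10(0.04871) = 1.31

1.31


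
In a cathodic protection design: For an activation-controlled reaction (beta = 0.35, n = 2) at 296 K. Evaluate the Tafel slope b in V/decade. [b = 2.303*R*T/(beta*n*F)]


Apply the Tafel slope relation: b = 2.303*R*T/(beta*n*F)
Numerator: 2.303 * 8.314 * 296 = 5667.55
Denominator: 0.35 * 2 * 96485 = 67539.5
b = 5667.55 / 67539.5 = 0.084 V/decade

0.084 V/decade


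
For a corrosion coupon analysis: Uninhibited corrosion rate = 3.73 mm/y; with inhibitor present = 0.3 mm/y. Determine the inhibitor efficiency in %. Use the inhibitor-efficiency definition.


Apply the inhibitor-efficiency definition: IE = (CR_blank − CR_inh)/CR_blank × 100
IE = (3.73 − 0.3) / 3.73 × 100
IE = 3.43 / 3.73 × 100 = 92.0 %

92.0 %


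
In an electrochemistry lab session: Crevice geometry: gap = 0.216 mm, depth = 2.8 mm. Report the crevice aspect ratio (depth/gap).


Aspect ratio = depth / gap
Ratio = 2.8 / 0.216 = 13.0

13.0


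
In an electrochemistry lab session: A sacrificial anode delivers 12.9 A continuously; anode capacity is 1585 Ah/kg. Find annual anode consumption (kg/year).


Annual consumption = current * hours per year / capacity
Rate = 12.9 * 8760 / 1585 = 71.3 kg/year

71.3 kg/year


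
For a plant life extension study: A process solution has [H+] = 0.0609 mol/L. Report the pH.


pH = −log10[H+]
pH = −log10(0.0609) = 1.22

1.22


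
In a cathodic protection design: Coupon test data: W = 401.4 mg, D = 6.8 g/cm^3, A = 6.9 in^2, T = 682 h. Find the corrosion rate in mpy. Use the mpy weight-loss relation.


Apply the mpy weight-loss relation: CR = 534 * W / (D * A * T)
Numerator: 534 * 401.4 = 214347.6
Denominator: 6.8 * 6.9 * 682 = 31999.44
CR = 214347.6 / 31999.44 = 6.6985 mpy

6.6985 mpy


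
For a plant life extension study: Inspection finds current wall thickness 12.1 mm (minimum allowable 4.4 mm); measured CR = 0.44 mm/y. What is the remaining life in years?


Apply the remaining-life relation: RL = (t_current − t_min) / CR
RL = (12.1 − 4.4) / 0.44 = 7.7 / 0.44 = 17.5 years

17.5 years


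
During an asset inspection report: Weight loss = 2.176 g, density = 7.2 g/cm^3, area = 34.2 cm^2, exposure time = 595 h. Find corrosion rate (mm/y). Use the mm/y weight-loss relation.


Apply the mm/y weight-loss relation: CR = 87600 * W / (D * A * T)
Numerator: 87600 * 2.176 = 190617.6
Denominator: 7.2 * 34.2 * 595 = 146512.8
CR = 190617.6 / 146512.8 = 1.30103 mm/y

1.30103 mm/y


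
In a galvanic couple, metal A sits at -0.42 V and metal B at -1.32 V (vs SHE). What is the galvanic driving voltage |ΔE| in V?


Driving voltage is the absolute potential difference.
|ΔE| = |-0.42 − (-1.32)| = 0.9 V

0.9 V


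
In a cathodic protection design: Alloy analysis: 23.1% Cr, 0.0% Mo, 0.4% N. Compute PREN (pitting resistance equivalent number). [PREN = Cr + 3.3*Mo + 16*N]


Apply the PREN formula: PREN = Cr + 3.3*Mo + 16*N
PREN = 23.1 + 3.3*0.0 + 16*0.4
PREN = 23.1 + 0.0 + 6.4 = 29.5

29.5


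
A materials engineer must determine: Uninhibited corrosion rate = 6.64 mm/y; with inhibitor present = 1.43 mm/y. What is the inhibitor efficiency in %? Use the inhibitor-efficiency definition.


Apply the inhibitor-efficiency definition: IE = (CR_blank − CR_inh)/CR_blank × 100
IE = (6.64 − 1.43) / 6.64 × 100
IE = 5.21 / 6.64 × 100 = 78.5 %

78.5 %


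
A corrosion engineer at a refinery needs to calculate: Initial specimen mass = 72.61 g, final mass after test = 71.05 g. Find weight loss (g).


Weight loss = initial − final
WL = 72.61 − 71.05 = 1.56 g

1.56 g


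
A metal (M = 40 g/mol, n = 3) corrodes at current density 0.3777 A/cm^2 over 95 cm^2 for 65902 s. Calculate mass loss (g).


Apply Faraday's law: m = i*A*t*M / (n*F)
Total charge passed Q = i*A*t = 0.3777*95*65902 = 2364662.613 C
m = Q*M/(n*F) = 2364662.613*40/(3*96485) = 326.774 g

326.774 g


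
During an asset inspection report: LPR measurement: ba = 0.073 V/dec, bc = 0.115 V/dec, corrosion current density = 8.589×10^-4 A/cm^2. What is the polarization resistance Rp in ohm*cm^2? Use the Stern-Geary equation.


Apply the Stern-Geary equation: Rp = ba*bc / (2.303*icorr*(ba+bc))
ba*bc = 0.073*0.115 = 0.008395
ba+bc = 0.188; 2.303*icorr*(ba+bc) = 2.303*8.589×10^-4*0.188 = 3.7187278×10^-4
Rp = 0.008395 / 3.7187278×10^-4 = 22.57 ohm*cm^2

22.57 ohm*cm^2


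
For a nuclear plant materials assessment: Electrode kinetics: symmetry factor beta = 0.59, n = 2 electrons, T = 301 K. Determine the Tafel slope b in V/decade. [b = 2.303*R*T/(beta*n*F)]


Apply the Tafel slope relation: b = 2.303*R*T/(beta*n*F)
Numerator: 2.303 * 8.314 * 301 = 5763.29
Denominator: 0.59 * 2 * 96485 = 113852.3
b = 5763.29 / 113852.3 = 0.051 V/decade

0.051 V/decade


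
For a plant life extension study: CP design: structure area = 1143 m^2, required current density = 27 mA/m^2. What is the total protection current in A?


I = area * current density, then convert mA → A (÷1000)
I = 1143 * 27 / 1000 = 30.86 A

30.86 A


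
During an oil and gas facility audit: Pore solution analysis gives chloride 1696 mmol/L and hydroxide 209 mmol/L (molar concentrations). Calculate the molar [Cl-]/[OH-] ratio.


Threshold parameter = [Cl-] / [OH-] (molar basis; both in mmol/L, so units cancel)
Ratio = 1696 / 209 = 8.11

8.11


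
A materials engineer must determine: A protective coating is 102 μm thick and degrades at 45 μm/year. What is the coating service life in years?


Service life = thickness / degradation rate
Life = 102 / 45 = 2.3 years

2.3 years


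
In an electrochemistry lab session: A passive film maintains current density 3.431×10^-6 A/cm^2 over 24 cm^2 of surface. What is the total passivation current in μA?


I = i_pass * A, then convert A → μA (×10^6)
I = 3.431×10^-6 * 24 * 10^6 = 82.34 μA

82.34 μA


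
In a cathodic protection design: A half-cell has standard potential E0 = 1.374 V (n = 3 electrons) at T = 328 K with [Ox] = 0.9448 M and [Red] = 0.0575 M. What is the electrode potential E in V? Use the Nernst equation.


Apply the Nernst equation: E = E0 + (RT/nF)*ln([Ox]/[Red])
Step 1: RT/nF = 8.314*328/(3*96485) = 0.00942113 V
Step 2: [Ox]/[Red] = 0.9448/0.0575 = 16.431304
Step 3: ln(16.431304) = 2.799188
Step 4: correction = 0.00942113 * 2.799188 = 0.0264 V
E = 1.374 + 0.0264 = 1.4004 V

1.4004 V


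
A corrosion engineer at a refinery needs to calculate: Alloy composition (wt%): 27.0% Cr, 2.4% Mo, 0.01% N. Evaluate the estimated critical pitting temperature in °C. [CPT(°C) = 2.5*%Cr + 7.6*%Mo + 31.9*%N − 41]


Apply the ASTM G48 empirical CPT estimate: CPT(°C) = 2.5*%Cr + 7.6*%Mo + 31.9*%N − 41
2.5*27.0 = 67.5; 7.6*2.4 = 18.24; 31.9*0.01 = 0.319
CPT = 67.5 + 18.24 + 0.319 − 41 = 45.059 °C
Rounded to 0.1 °C: CPT ≈ 45.1 °C

45.1 °C


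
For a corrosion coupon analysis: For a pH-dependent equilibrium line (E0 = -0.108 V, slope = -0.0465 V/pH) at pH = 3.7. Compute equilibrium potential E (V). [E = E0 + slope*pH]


Apply the Pourbaix line equation: E = E0 + slope*pH
E = -0.108 + (-0.0465)*3.7 = -0.108 + (-0.17205) = -0.28005 V
Rounded to 4 decimal places: E = -0.2801 V

-0.2801 V


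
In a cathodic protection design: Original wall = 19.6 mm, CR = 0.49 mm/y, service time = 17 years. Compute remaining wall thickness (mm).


Remaining wall = original − CR × time
t = 19.6 − 0.49*17 = 19.6 − 8.33 = 11.27 mm

11.27 mm


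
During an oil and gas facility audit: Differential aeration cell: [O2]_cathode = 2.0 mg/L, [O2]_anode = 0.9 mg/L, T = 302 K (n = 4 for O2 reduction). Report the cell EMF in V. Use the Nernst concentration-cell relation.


Apply the Nernst concentration-cell relation: E = (RT/nF)*ln(C_cathode/C_anode)
RT/nF = 8.314*302/(4*96485) = 0.00650575 V
ln(2.0/0.9) = 0.79851
E = 0.00650575 * 0.79851 = 0.00519 V

0.00519 V


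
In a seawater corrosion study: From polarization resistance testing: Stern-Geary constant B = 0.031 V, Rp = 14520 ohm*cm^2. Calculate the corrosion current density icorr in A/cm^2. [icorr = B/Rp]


Apply the Stern-Geary relation: icorr = B / Rp
icorr = 0.031 / 14520 = 2.135×10^-6 A/cm^2

2.135×10^-6 A/cm^2


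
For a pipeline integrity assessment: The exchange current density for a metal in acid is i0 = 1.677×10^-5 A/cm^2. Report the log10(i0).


i0 = 1.677×10^-5 A/cm^2
log10(i0) = -4.775

-4.775


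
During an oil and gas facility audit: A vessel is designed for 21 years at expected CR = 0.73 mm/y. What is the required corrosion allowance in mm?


Corrosion allowance = CR × design life
CA = 0.73 * 21 = 15.33 mm

15.33 mm


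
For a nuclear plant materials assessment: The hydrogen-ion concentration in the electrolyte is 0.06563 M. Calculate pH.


pH = −log10[H+]
pH = −log10(0.06563) = 1.18

1.18


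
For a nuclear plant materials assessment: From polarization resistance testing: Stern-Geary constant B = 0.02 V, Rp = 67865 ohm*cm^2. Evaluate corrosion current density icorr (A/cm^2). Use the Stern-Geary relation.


Apply the Stern-Geary relation: icorr = B / Rp
icorr = 0.02 / 67865 = 2.947×10^-7 A/cm^2

2.947×10^-7 A/cm^2


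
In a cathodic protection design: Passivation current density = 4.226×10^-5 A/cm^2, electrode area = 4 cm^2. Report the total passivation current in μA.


I = i_pass * A, then convert A → μA (×10^6)
I = 4.226×10^-5 * 4 * 10^6 = 169.04 μA

169.04 μA


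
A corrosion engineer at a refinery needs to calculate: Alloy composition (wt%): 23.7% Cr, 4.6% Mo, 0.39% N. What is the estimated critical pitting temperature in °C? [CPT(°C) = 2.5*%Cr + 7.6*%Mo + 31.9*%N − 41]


Apply the ASTM G48 empirical CPT estimate: CPT(°C) = 2.5*%Cr + 7.6*%Mo + 31.9*%N − 41
2.5*23.7 = 59.25; 7.6*4.6 = 34.96; 31.9*0.39 = 12.441
CPT = 59.25 + 34.96 + 12.441 − 41 = 65.651 °C
Rounded to 0.1 °C: CPT ≈ 65.7 °C

65.7 °C


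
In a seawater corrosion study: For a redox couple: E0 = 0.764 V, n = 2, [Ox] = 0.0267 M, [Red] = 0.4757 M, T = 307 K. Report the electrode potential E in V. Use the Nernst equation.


Apply the Nernst equation: E = E0 + (RT/nF)*ln([Ox]/[Red])
Step 1: RT/nF = 8.314*307/(2*96485) = 0.01322692 V
Step 2: [Ox]/[Red] = 0.0267/0.4757 = 0.056128
Step 3: ln(0.056128) = -2.88012
Step 4: correction = 0.01322692 * -2.88012 = -0.038 V
E = 0.764 + -0.038 = 0.726 V

0.726 V


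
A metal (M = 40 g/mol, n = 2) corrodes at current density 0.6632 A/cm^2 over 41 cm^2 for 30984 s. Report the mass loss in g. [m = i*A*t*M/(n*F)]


Apply Faraday's law: m = i*A*t*M / (n*F)
Total charge passed Q = i*A*t = 0.6632*41*30984 = 842492.1408 C
m = Q*M/(n*F) = 842492.1408*40/(2*96485) = 174.6369 g

174.6369 g


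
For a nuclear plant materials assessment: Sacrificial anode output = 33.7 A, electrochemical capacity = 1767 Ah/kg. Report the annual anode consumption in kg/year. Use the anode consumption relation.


Annual consumption = current * hours per year / capacity
Rate = 33.7 * 8760 / 1767 = 167.1 kg/year

167.1 kg/year


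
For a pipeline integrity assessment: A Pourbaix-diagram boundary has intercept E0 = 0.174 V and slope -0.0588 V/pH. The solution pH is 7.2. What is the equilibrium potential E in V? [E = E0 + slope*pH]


Apply the Pourbaix line equation: E = E0 + slope*pH
E = 0.174 + (-0.0588)*7.2 = 0.174 + (-0.42336) = -0.24936 V
Rounded to 4 decimal places: E = -0.2494 V

-0.2494 V


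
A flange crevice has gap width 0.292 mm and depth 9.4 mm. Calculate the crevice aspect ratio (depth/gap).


Aspect ratio = depth / gap
Ratio = 9.4 / 0.292 = 32.2

32.2


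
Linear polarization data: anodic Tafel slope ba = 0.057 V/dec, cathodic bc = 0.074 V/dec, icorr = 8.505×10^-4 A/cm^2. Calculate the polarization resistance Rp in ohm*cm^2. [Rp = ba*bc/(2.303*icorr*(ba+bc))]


Apply the Stern-Geary equation: Rp = ba*bc / (2.303*icorr*(ba+bc))
ba*bc = 0.057*0.074 = 0.004218
ba+bc = 0.131; 2.303*icorr*(ba+bc) = 2.303*8.505×10^-4*0.131 = 2.565899×10^-4
Rp = 0.004218 / 2.565899×10^-4 = 16.44 ohm*cm^2

16.44 ohm*cm^2


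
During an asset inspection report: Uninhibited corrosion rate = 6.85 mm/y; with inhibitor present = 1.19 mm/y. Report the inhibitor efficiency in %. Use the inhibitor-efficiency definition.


Apply the inhibitor-efficiency definition: IE = (CR_blank − CR_inh)/CR_blank × 100
IE = (6.85 − 1.19) / 6.85 × 100
IE = 5.66 / 6.85 × 100 = 82.6 %

82.6 %


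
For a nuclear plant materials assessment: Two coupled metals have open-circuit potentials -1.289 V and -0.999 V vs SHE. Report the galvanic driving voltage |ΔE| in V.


Driving voltage is the absolute potential difference.
|ΔE| = |-1.289 − (-0.999)| = 0.29 V

0.29 V


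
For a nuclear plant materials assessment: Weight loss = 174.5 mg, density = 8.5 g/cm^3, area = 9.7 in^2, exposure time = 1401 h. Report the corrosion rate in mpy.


Apply the mpy weight-loss relation: CR = 534 * W / (D * A * T)
Numerator: 534 * 174.5 = 93183.0
Denominator: 8.5 * 9.7 * 1401 = 115512.45
CR = 93183.0 / 115512.45 = 0.80669 mpy

0.80669 mpy


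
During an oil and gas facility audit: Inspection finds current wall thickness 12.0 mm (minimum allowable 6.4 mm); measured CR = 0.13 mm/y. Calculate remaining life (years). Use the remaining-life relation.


Apply the remaining-life relation: RL = (t_current − t_min) / CR
RL = (12.0 − 6.4) / 0.13 = 5.6 / 0.13 = 43.1 years

43.1 years


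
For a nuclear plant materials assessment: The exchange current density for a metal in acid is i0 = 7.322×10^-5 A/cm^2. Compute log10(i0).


i0 = 7.322×10^-5 A/cm^2
log10(i0) = -4.135

-4.135


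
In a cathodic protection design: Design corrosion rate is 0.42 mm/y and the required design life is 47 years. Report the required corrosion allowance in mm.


Corrosion allowance = CR × design life
CA = 0.42 * 47 = 19.74 mm

19.74 mm


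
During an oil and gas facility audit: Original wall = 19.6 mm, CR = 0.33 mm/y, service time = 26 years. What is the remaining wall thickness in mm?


Remaining wall = original − CR × time
t = 19.6 − 0.33*26 = 19.6 − 8.58 = 11.02 mm

11.02 mm


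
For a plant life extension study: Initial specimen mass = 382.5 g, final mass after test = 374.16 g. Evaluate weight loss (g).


Weight loss = initial − final
WL = 382.5 − 374.16 = 8.34 g

8.34 g


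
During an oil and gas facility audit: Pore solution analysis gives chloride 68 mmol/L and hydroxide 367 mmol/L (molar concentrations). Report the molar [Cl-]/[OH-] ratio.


Threshold parameter = [Cl-] / [OH-] (molar basis; both in mmol/L, so units cancel)
Ratio = 68 / 367 = 0.19

0.19


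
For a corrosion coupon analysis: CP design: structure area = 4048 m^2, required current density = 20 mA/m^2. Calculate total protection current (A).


I = area * current density, then convert mA → A (÷1000)
I = 4048 * 20 / 1000 = 80.96 A

80.96 A


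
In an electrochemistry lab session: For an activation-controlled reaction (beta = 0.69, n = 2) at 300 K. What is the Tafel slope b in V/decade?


Apply the Tafel slope relation: b = 2.303*R*T/(beta*n*F)
Numerator: 2.303 * 8.314 * 300 = 5744.14
Denominator: 0.69 * 2 * 96485 = 133149.3
b = 5744.14 / 133149.3 = 0.043 V/decade

0.043 V/decade


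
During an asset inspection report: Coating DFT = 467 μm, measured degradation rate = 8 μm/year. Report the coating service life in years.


Service life = thickness / degradation rate
Life = 467 / 8 = 58.4 years

58.4 years


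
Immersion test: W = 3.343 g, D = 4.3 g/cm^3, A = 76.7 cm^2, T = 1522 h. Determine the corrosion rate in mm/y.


Apply the mm/y weight-loss relation: CR = 87600 * W / (D * A * T)
Numerator: 87600 * 3.343 = 292846.8
Denominator: 4.3 * 76.7 * 1522 = 501970.82
CR = 292846.8 / 501970.82 = 0.58339 mm/y

0.58339 mm/y


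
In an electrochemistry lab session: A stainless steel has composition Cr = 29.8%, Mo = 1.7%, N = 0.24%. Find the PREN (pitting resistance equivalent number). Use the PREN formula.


Apply the PREN formula: PREN = Cr + 3.3*Mo + 16*N
PREN = 29.8 + 3.3*1.7 + 16*0.24
PREN = 29.8 + 5.61 + 3.84 = 39.25

39.25


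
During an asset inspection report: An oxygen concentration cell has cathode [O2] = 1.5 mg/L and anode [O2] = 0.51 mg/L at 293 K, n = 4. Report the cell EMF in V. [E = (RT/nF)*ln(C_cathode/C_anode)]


Apply the Nernst concentration-cell relation: E = (RT/nF)*ln(C_cathode/C_anode)
RT/nF = 8.314*293/(4*96485) = 0.00631187 V
ln(1.5/0.51) = 1.07881
E = 0.00631187 * 1.07881 = 0.00681 V

0.00681 V


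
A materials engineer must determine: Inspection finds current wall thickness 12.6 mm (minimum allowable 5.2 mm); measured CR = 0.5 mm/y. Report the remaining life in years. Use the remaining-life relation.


Apply the remaining-life relation: RL = (t_current − t_min) / CR
RL = (12.6 − 5.2) / 0.5 = 7.4 / 0.5 = 14.8 years

14.8 years


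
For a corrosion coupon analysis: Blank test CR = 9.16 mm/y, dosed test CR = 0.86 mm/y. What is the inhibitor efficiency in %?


Apply the inhibitor-efficiency definition: IE = (CR_blank − CR_inh)/CR_blank × 100
IE = (9.16 − 0.86) / 9.16 × 100
IE = 8.3 / 9.16 × 100 = 90.6 %

90.6 %


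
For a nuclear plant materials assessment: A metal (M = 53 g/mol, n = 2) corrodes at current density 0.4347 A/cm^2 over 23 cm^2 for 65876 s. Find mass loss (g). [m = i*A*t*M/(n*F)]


Apply Faraday's law: m = i*A*t*M / (n*F)
Total charge passed Q = i*A*t = 0.4347*23*65876 = 658634.8356 C
m = Q*M/(n*F) = 658634.8356*53/(2*96485) = 180.89675 g

180.89675 g


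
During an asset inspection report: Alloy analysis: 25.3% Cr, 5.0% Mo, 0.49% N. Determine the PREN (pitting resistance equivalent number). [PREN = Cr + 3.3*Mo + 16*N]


Apply the PREN formula: PREN = Cr + 3.3*Mo + 16*N
PREN = 25.3 + 3.3*5.0 + 16*0.49
PREN = 25.3 + 16.5 + 7.84 = 49.64

49.64


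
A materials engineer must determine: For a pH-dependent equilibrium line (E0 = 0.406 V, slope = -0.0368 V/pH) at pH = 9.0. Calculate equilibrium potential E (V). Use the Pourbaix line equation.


Apply the Pourbaix line equation: E = E0 + slope*pH
E = 0.406 + (-0.0368)*9.0 = 0.406 + (-0.3312) = 0.0748 V
Rounded to 4 decimal places: E = 0.0748 V

0.0748 V


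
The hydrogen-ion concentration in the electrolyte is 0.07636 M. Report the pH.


pH = −log10[H+]
pH = −log10(0.07636) = 1.12

1.12


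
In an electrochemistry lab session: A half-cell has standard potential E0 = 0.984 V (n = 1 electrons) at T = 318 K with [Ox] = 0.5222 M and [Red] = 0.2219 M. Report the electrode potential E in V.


Apply the Nernst equation: E = E0 + (RT/nF)*ln([Ox]/[Red])
Step 1: RT/nF = 8.314*318/(1*96485) = 0.02740169 V
Step 2: [Ox]/[Red] = 0.5222/0.2219 = 2.353312
Step 3: ln(2.353312) = 0.855824
Step 4: correction = 0.02740169 * 0.855824 = 0.023 V
E = 0.984 + 0.023 = 1.007 V

1.007 V


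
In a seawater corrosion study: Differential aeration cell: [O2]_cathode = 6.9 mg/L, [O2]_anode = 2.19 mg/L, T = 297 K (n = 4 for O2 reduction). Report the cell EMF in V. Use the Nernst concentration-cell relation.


Apply the Nernst concentration-cell relation: E = (RT/nF)*ln(C_cathode/C_anode)
RT/nF = 8.314*297/(4*96485) = 0.00639804 V
ln(6.9/2.19) = 1.14762
E = 0.00639804 * 1.14762 = 0.00734 V

0.00734 V


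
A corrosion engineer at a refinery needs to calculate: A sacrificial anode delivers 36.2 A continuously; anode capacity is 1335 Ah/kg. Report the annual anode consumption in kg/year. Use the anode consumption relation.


Annual consumption = current * hours per year / capacity
Rate = 36.2 * 8760 / 1335 = 237.5 kg/year

237.5 kg/year


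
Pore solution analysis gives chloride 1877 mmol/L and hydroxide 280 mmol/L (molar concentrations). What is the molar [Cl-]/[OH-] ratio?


Threshold parameter = [Cl-] / [OH-] (molar basis; both in mmol/L, so units cancel)
Ratio = 1877 / 280 = 6.7

6.7


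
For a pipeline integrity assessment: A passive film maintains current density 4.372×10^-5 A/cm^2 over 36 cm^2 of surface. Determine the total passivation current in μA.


I = i_pass * A, then convert A → μA (×10^6)
I = 4.372×10^-5 * 36 * 10^6 = 1573.92 μA

1573.92 μA


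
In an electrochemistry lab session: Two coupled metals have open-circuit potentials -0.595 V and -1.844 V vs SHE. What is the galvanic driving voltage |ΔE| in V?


Driving voltage is the absolute potential difference.
|ΔE| = |-0.595 − (-1.844)| = 1.249 V

1.249 V


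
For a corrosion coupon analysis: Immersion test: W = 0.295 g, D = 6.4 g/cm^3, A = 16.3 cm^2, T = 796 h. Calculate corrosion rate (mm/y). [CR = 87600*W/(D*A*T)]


Apply the mm/y weight-loss relation: CR = 87600 * W / (D * A * T)
Numerator: 87600 * 0.295 = 25842.0
Denominator: 6.4 * 16.3 * 796 = 83038.72
CR = 25842.0 / 83038.72 = 0.3112 mm/y

0.3112 mm/y


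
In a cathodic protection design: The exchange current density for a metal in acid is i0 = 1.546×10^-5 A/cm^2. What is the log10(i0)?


i0 = 1.546×10^-5 A/cm^2
log10(i0) = -4.811

-4.811


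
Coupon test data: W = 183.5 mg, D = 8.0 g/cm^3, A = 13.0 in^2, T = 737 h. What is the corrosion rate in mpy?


Apply the mpy weight-loss relation: CR = 534 * W / (D * A * T)
Numerator: 534 * 183.5 = 97989.0
Denominator: 8.0 * 13.0 * 737 = 76648.0
CR = 97989.0 / 76648.0 = 1.278 mpy

1.278 mpy


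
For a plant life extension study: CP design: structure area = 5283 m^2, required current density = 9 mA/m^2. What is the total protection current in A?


I = area * current density, then convert mA → A (÷1000)
I = 5283 * 9 / 1000 = 47.55 A

47.55 A


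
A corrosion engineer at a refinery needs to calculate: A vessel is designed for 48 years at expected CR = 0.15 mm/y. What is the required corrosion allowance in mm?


Corrosion allowance = CR × design life
CA = 0.15 * 48 = 7.2 mm

7.2 mm


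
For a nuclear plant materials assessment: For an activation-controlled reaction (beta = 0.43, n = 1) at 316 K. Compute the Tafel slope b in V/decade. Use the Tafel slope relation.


Apply the Tafel slope relation: b = 2.303*R*T/(beta*n*F)
Numerator: 2.303 * 8.314 * 316 = 6050.5
Denominator: 0.43 * 1 * 96485 = 41488.55
b = 6050.5 / 41488.55 = 0.1458 V/decade

0.1458 V/decade


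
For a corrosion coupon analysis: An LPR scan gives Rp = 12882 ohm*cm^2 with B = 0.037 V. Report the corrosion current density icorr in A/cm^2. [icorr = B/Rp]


Apply the Stern-Geary relation: icorr = B / Rp
icorr = 0.037 / 12882 = 2.872×10^-6 A/cm^2

2.872×10^-6 A/cm^2


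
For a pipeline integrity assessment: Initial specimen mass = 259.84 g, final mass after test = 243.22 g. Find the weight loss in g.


Weight loss = initial − final
WL = 259.84 − 243.22 = 16.62 g

16.62 g


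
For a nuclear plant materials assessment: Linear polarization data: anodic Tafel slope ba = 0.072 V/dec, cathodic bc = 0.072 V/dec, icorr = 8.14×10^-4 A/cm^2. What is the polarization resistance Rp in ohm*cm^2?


Apply the Stern-Geary equation: Rp = ba*bc / (2.303*icorr*(ba+bc))
ba*bc = 0.072*0.072 = 0.005184
ba+bc = 0.144; 2.303*icorr*(ba+bc) = 2.303*8.14×10^-4*0.144 = 2.6994845×10^-4
Rp = 0.005184 / 2.6994845×10^-4 = 19.2 ohm*cm^2

19.2 ohm*cm^2


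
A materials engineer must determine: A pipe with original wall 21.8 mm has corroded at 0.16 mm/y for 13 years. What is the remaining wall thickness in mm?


Remaining wall = original − CR × time
t = 21.8 − 0.16*13 = 21.8 − 2.08 = 19.72 mm

19.72 mm


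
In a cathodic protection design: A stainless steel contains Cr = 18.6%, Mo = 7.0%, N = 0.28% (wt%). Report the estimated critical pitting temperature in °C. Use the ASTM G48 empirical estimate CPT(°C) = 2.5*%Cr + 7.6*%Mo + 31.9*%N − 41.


Apply the ASTM G48 empirical CPT estimate: CPT(°C) = 2.5*%Cr + 7.6*%Mo + 31.9*%N − 41
2.5*18.6 = 46.5; 7.6*7.0 = 53.2; 31.9*0.28 = 8.932
CPT = 46.5 + 53.2 + 8.932 − 41 = 67.632 °C
Rounded to 0.1 °C: CPT ≈ 67.6 °C

67.6 °C


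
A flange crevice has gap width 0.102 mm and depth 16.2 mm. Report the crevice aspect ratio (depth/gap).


Aspect ratio = depth / gap
Ratio = 16.2 / 0.102 = 158.8

158.8


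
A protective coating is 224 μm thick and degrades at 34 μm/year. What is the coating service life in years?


Service life = thickness / degradation rate
Life = 224 / 34 = 6.6 years

6.6 years


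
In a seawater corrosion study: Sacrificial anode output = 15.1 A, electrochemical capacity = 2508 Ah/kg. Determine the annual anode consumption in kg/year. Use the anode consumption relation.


Annual consumption = current * hours per year / capacity
Rate = 15.1 * 8760 / 2508 = 52.7 kg/year

52.7 kg/year


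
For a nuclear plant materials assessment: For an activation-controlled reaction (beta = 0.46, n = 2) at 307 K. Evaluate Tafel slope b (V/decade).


Apply the Tafel slope relation: b = 2.303*R*T/(beta*n*F)
Numerator: 2.303 * 8.314 * 307 = 5878.17
Denominator: 0.46 * 2 * 96485 = 88766.2
b = 5878.17 / 88766.2 = 0.0662 V/decade

0.0662 V/decade


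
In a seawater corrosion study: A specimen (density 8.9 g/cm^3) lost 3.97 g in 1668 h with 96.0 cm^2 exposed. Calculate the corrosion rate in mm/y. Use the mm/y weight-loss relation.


Apply the mm/y weight-loss relation: CR = 87600 * W / (D * A * T)
Numerator: 87600 * 3.97 = 347772.0
Denominator: 8.9 * 96.0 * 1668 = 1425139.2
CR = 347772.0 / 1425139.2 = 0.244 mm/y

0.244 mm/y


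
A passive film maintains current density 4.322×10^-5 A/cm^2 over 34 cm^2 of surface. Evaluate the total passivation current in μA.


I = i_pass * A, then convert A → μA (×10^6)
I = 4.322×10^-5 * 34 * 10^6 = 1469.48 μA

1469.48 μA


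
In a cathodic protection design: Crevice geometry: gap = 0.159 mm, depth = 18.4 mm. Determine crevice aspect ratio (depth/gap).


Aspect ratio = depth / gap
Ratio = 18.4 / 0.159 = 115.7

115.7


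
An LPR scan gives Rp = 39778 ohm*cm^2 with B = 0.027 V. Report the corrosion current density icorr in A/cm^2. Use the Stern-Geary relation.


Apply the Stern-Geary relation: icorr = B / Rp
icorr = 0.027 / 39778 = 6.788×10^-7 A/cm^2

6.788×10^-7 A/cm^2


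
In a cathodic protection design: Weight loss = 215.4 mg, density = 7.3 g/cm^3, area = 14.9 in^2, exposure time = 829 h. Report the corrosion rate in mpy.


Apply the mpy weight-loss relation: CR = 534 * W / (D * A * T)
Numerator: 534 * 215.4 = 115023.6
Denominator: 7.3 * 14.9 * 829 = 90170.33
CR = 115023.6 / 90170.33 = 1.2756 mpy

1.2756 mpy


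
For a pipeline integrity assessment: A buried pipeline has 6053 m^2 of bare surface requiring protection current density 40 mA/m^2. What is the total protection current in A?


I = area * current density, then convert mA → A (÷1000)
I = 6053 * 40 / 1000 = 242.12 A

242.12 A


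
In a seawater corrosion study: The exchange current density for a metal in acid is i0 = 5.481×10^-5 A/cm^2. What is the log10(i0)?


i0 = 5.481×10^-5 A/cm^2
log10(i0) = -4.261

-4.261


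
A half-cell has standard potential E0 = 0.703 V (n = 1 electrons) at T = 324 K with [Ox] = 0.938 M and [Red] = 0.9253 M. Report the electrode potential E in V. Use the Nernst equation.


Apply the Nernst equation: E = E0 + (RT/nF)*ln([Ox]/[Red])
Step 1: RT/nF = 8.314*324/(1*96485) = 0.0279187 V
Step 2: [Ox]/[Red] = 0.938/0.9253 = 1.013725
Step 3: ln(1.013725) = 0.013632
Step 4: correction = 0.0279187 * 0.013632 = 0.0004 V
E = 0.703 + 0.0004 = 0.7034 V

0.7034 V


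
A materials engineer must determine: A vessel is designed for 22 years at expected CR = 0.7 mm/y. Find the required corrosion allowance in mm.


Corrosion allowance = CR × design life
CA = 0.7 * 22 = 15.4 mm

15.4 mm


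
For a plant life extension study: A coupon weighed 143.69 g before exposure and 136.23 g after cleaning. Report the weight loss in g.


Weight loss = initial − final
WL = 143.69 − 136.23 = 7.46 g

7.46 g


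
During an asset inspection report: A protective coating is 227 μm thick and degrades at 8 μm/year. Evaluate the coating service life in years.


Service life = thickness / degradation rate
Life = 227 / 8 = 28.4 years

28.4 years


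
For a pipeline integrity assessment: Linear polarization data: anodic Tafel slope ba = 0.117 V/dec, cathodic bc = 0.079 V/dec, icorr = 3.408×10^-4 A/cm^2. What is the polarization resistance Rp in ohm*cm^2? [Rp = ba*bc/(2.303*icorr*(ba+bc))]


Apply the Stern-Geary equation: Rp = ba*bc / (2.303*icorr*(ba+bc))
ba*bc = 0.117*0.079 = 0.009243
ba+bc = 0.196; 2.303*icorr*(ba+bc) = 2.303*3.408×10^-4*0.196 = 1.5383303×10^-4
Rp = 0.009243 / 1.5383303×10^-4 = 60.08 ohm*cm^2

60.08 ohm*cm^2


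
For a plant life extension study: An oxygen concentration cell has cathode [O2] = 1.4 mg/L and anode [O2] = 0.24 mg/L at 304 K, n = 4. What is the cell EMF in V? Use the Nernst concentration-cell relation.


Apply the Nernst concentration-cell relation: E = (RT/nF)*ln(C_cathode/C_anode)
RT/nF = 8.314*304/(4*96485) = 0.00654883 V
ln(1.4/0.24) = 1.76359
E = 0.00654883 * 1.76359 = 0.01155 V

0.01155 V


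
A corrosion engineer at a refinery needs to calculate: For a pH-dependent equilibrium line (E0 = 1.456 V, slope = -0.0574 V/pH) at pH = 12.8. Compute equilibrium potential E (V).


Apply the Pourbaix line equation: E = E0 + slope*pH
E = 1.456 + (-0.0574)*12.8 = 1.456 + (-0.73472) = 0.72128 V
Rounded to 3 decimal places: E = 0.721 V

0.721 V


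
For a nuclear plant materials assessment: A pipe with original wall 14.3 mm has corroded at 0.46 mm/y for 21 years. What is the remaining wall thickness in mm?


Remaining wall = original − CR × time
t = 14.3 − 0.46*21 = 14.3 − 9.66 = 4.64 mm

4.64 mm


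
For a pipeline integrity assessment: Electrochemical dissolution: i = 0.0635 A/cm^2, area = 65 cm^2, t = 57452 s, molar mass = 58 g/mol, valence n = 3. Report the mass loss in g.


Apply Faraday's law: m = i*A*t*M / (n*F)
Total charge passed Q = i*A*t = 0.0635*65*57452 = 237133.13 C
m = Q*M/(n*F) = 237133.13*58/(3*96485) = 47.51592 g

47.51592 g


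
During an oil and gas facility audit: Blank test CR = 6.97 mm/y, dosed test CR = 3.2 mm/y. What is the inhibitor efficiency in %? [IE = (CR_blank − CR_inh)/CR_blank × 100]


Apply the inhibitor-efficiency definition: IE = (CR_blank − CR_inh)/CR_blank × 100
IE = (6.97 − 3.2) / 6.97 × 100
IE = 3.77 / 6.97 × 100 = 54.1 %

54.1 %


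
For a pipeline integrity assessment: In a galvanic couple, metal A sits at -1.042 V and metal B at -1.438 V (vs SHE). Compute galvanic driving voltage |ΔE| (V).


Driving voltage is the absolute potential difference.
|ΔE| = |-1.042 − (-1.438)| = 0.396 V

0.396 V


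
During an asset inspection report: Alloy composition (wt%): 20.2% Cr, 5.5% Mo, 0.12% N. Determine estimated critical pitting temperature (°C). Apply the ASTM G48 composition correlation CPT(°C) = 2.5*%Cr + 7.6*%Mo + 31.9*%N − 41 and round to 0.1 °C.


Apply the ASTM G48 empirical CPT estimate: CPT(°C) = 2.5*%Cr + 7.6*%Mo + 31.9*%N − 41
2.5*20.2 = 50.5; 7.6*5.5 = 41.8; 31.9*0.12 = 3.828
CPT = 50.5 + 41.8 + 3.828 − 41 = 55.128 °C
Rounded to 0.1 °C: CPT ≈ 55.1 °C

55.1 °C


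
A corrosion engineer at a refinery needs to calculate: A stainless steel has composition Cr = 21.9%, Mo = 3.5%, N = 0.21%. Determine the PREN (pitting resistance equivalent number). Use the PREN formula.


Apply the PREN formula: PREN = Cr + 3.3*Mo + 16*N
PREN = 21.9 + 3.3*3.5 + 16*0.21
PREN = 21.9 + 11.55 + 3.36 = 36.81

36.81


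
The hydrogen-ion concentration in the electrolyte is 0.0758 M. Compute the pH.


pH = −log10[H+]
pH = −log10(0.0758) = 1.12

1.12


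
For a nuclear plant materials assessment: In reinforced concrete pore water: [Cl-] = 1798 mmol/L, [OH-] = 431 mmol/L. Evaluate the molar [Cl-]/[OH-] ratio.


Threshold parameter = [Cl-] / [OH-] (molar basis; both in mmol/L, so units cancel)
Ratio = 1798 / 431 = 4.17

4.17


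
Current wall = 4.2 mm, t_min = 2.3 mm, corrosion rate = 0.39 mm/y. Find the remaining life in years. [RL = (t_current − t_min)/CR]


Apply the remaining-life relation: RL = (t_current − t_min) / CR
RL = (4.2 − 2.3) / 0.39 = 1.9 / 0.39 = 4.9 years

4.9 years


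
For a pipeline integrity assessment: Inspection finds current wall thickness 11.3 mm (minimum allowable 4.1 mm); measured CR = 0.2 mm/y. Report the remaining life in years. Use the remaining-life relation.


Apply the remaining-life relation: RL = (t_current − t_min) / CR
RL = (11.3 − 4.1) / 0.2 = 7.2 / 0.2 = 36.0 years

36.0 years


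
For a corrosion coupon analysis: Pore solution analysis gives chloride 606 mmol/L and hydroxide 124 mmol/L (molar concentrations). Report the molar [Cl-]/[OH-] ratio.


Threshold parameter = [Cl-] / [OH-] (molar basis; both in mmol/L, so units cancel)
Ratio = 606 / 124 = 4.89

4.89


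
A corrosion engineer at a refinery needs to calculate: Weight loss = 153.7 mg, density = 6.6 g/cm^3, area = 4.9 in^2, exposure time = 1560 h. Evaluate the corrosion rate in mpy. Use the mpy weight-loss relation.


Apply the mpy weight-loss relation: CR = 534 * W / (D * A * T)
Numerator: 534 * 153.7 = 82075.8
Denominator: 6.6 * 4.9 * 1560 = 50450.4
CR = 82075.8 / 50450.4 = 1.62686 mpy

1.62686 mpy


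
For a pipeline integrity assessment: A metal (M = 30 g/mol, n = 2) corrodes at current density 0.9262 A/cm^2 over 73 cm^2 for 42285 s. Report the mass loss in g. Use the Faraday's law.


Apply Faraday's law: m = i*A*t*M / (n*F)
Total charge passed Q = i*A*t = 0.9262*73*42285 = 2858998.791 C
m = Q*M/(n*F) = 2858998.791*30/(2*96485) = 444.47305 g

444.47305 g


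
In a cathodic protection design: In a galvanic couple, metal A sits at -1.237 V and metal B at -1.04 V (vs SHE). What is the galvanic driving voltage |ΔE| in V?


Driving voltage is the absolute potential difference.
|ΔE| = |-1.237 − (-1.04)| = 0.197 V

0.197 V


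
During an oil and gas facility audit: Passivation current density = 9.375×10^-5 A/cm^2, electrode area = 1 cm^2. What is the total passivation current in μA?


I = i_pass * A, then convert A → μA (×10^6)
I = 9.375×10^-5 * 1 * 10^6 = 93.75 μA

93.75 μA


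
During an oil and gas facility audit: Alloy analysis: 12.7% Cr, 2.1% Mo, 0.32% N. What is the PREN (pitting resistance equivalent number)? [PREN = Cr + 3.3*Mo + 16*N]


Apply the PREN formula: PREN = Cr + 3.3*Mo + 16*N
PREN = 12.7 + 3.3*2.1 + 16*0.32
PREN = 12.7 + 6.93 + 5.12 = 24.75

24.75


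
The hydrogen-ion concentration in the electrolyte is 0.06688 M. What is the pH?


pH = −log10[H+]
pH = −log10(0.06688) = 1.17

1.17


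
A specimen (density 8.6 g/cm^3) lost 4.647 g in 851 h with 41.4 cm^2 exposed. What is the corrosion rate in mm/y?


Apply the mm/y weight-loss relation: CR = 87600 * W / (D * A * T)
Numerator: 87600 * 4.647 = 407077.2
Denominator: 8.6 * 41.4 * 851 = 302990.04
CR = 407077.2 / 302990.04 = 1.3435 mm/y

1.3435 mm/y


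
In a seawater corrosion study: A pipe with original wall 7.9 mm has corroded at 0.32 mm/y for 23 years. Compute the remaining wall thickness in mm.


Remaining wall = original − CR × time
t = 7.9 − 0.32*23 = 7.9 − 7.36 = 0.54 mm

0.54 mm


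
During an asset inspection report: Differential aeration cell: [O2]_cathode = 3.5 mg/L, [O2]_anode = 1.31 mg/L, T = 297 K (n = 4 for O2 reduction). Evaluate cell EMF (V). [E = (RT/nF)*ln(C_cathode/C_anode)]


Apply the Nernst concentration-cell relation: E = (RT/nF)*ln(C_cathode/C_anode)
RT/nF = 8.314*297/(4*96485) = 0.00639804 V
ln(3.5/1.31) = 0.98274
E = 0.00639804 * 0.98274 = 0.00629 V

0.00629 V


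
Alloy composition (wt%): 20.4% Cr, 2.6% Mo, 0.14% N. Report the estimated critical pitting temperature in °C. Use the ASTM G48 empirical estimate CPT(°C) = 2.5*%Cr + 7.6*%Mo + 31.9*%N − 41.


Apply the ASTM G48 empirical CPT estimate: CPT(°C) = 2.5*%Cr + 7.6*%Mo + 31.9*%N − 41
2.5*20.4 = 51; 7.6*2.6 = 19.76; 31.9*0.14 = 4.466
CPT = 51 + 19.76 + 4.466 − 41 = 34.226 °C
Rounded to 0.1 °C: CPT ≈ 34.2 °C

34.2 °C


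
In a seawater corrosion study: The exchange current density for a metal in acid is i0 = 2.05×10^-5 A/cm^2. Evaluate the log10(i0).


i0 = 2.05×10^-5 A/cm^2
log10(i0) = -4.688

-4.688


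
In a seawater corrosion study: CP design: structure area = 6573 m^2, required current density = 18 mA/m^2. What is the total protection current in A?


I = area * current density, then convert mA → A (÷1000)
I = 6573 * 18 / 1000 = 118.31 A

118.31 A


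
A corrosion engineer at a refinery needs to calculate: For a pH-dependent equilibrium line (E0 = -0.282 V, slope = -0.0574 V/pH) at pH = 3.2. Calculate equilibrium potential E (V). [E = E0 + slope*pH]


Apply the Pourbaix line equation: E = E0 + slope*pH
E = -0.282 + (-0.0574)*3.2 = -0.282 + (-0.18368) = -0.46568 V
Rounded to 4 decimal places: E = -0.4657 V

-0.4657 V


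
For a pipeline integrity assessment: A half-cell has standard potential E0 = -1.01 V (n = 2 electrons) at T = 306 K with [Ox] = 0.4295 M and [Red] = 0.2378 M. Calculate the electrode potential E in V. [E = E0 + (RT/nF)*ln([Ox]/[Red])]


Apply the Nernst equation: E = E0 + (RT/nF)*ln([Ox]/[Red])
Step 1: RT/nF = 8.314*306/(2*96485) = 0.01318383 V
Step 2: [Ox]/[Red] = 0.4295/0.2378 = 1.80614
Step 3: ln(1.80614) = 0.591192
Step 4: correction = 0.01318383 * 0.591192 = 0.0078 V
E = -1.01 + 0.0078 = -1.0022 V

-1.0022 V


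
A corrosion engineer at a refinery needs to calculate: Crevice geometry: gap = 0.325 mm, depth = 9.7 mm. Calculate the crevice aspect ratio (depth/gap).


Aspect ratio = depth / gap
Ratio = 9.7 / 0.325 = 29.8

29.8


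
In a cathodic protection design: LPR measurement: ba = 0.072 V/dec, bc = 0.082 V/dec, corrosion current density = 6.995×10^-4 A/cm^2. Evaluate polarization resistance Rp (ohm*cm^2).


Apply the Stern-Geary equation: Rp = ba*bc / (2.303*icorr*(ba+bc))
ba*bc = 0.072*0.082 = 0.005904
ba+bc = 0.154; 2.303*icorr*(ba+bc) = 2.303*6.995×10^-4*0.154 = 2.4808607×10^-4
Rp = 0.005904 / 2.4808607×10^-4 = 23.8 ohm*cm^2

23.8 ohm*cm^2


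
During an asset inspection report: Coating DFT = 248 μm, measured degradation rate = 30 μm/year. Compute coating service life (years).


Service life = thickness / degradation rate
Life = 248 / 30 = 8.3 years

8.3 years


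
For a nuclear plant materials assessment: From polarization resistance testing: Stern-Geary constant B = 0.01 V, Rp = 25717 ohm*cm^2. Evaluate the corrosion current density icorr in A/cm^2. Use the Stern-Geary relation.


Apply the Stern-Geary relation: icorr = B / Rp
icorr = 0.01 / 25717 = 3.888×10^-7 A/cm^2

3.888×10^-7 A/cm^2


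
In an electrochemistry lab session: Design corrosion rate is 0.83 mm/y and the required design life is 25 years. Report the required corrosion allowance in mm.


Corrosion allowance = CR × design life
CA = 0.83 * 25 = 20.75 mm

20.75 mm


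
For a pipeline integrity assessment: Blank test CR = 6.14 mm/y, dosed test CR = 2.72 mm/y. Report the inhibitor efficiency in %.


Apply the inhibitor-efficiency definition: IE = (CR_blank − CR_inh)/CR_blank × 100
IE = (6.14 − 2.72) / 6.14 × 100
IE = 3.42 / 6.14 × 100 = 55.7 %

55.7 %


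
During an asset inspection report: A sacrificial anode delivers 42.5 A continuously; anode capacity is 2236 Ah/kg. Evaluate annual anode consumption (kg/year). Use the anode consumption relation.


Annual consumption = current * hours per year / capacity
Rate = 42.5 * 8760 / 2236 = 166.5 kg/year

166.5 kg/year


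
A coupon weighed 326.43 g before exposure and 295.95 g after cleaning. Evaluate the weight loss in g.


Weight loss = initial − final
WL = 326.43 − 295.95 = 30.48 g

30.48 g
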